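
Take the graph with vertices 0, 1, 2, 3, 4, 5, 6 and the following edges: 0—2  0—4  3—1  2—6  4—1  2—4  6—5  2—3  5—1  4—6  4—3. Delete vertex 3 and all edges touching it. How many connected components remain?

With 3 gone, the remaining components are: {0, 1, 2, 4, 5, 6}.
That is 1 component.

1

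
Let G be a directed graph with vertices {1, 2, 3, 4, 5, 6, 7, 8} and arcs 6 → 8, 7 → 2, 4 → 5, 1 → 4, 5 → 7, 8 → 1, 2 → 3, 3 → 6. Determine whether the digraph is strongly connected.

From 8 we can reach every vertex (1, 2, 3, 4, 5, 6, 7, 8), and every vertex can reach 8 (1, 2, 3, 4, 5, 6, 7, 8). So the whole graph is one strongly connected component.

Yes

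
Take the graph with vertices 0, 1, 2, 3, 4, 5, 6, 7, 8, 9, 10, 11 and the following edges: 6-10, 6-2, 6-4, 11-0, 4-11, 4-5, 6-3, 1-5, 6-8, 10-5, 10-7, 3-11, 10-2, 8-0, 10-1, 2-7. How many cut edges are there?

The edges on the cycle 10-2-7-10 are not bridges since each lies on that cycle.
Every edge lies on some cycle, so there are no bridges.

0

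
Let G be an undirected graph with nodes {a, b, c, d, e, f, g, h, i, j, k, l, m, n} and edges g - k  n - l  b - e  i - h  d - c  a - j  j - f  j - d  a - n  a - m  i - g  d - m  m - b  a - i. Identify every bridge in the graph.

a-i, a-n, b-e, b-m, c-d, f-j, g-i, g-k, h-i, l-n

The edges on the cycle a-j-d-m-a are not bridges since each lies on that cycle.
But removing g - k disconnects g from k; removing a - i disconnects a from i; removing h - i disconnects h from i; removing n - l disconnects n from l — these are bridges.
In total 10 edges are bridges.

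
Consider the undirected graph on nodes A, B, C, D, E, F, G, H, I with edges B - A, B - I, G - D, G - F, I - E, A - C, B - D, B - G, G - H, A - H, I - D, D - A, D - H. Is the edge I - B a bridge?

After removing I - B, the path I-D-B still connects them, so the edge is not a bridge.

No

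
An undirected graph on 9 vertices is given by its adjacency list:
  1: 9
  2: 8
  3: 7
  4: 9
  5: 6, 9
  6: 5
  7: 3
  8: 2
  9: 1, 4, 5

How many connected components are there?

3

Starting from 2 we can reach 2, 8. That is one component of size 2.
Starting from 3 we can reach 3, 7. That is one component of size 2.
Starting from 1 we can reach 1, 4, 5, 6, 9. That is one component of size 5.
Total: 3 components.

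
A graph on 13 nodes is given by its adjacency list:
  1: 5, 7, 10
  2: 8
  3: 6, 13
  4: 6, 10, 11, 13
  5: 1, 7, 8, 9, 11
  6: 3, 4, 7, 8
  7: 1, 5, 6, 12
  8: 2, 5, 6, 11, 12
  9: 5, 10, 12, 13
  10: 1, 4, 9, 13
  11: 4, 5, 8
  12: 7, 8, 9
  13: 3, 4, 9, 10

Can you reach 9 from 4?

From 4 we can reach 1, 2, 3, 4, 5, 6, 7, 8, 9, 10, 11, 12, 13, which includes 9.

Yes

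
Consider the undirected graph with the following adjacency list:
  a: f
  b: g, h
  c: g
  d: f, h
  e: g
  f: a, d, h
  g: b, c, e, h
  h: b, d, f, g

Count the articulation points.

3

Removing f increases the component count from 1 to 2, so f is a cut vertex.
Removing g increases the component count from 1 to 3, so g is a cut vertex.
Removing h increases the component count from 1 to 2, so h is a cut vertex.
By contrast removing c leaves 1 component; it is not a cut vertex. No other vertex is a cut vertex either.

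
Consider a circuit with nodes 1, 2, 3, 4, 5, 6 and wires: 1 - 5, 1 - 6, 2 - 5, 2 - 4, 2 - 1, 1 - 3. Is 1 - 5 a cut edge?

After removing 1 - 5, the path 1-2-5 still connects them, so the edge is not a bridge.

No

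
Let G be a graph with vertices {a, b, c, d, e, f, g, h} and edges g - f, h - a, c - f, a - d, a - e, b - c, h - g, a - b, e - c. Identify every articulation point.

Removing a increases the component count from 1 to 2, so a is a cut vertex.
By contrast removing b leaves 1 component; it is not a cut vertex. No other vertex is a cut vertex either.

a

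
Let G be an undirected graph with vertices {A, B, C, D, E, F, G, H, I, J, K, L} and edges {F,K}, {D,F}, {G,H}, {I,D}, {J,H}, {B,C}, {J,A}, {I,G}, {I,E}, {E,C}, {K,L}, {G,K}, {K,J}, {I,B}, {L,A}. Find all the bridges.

none

The edges on the cycle I-B-C-E-I are not bridges since each lies on that cycle.
Every edge lies on some cycle, so there are no bridges.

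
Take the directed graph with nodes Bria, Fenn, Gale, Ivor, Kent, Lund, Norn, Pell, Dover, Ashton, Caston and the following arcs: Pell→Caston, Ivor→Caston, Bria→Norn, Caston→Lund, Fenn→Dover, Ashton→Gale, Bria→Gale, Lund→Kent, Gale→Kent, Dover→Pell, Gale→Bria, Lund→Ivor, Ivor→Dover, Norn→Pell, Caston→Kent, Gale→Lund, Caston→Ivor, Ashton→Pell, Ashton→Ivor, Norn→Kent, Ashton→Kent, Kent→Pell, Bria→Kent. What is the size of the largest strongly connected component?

6

{Ivor, Kent, Lund, Pell, Dover, Caston} are all mutually reachable — one SCC of size 6.
{Bria, Gale} are all mutually reachable — one SCC of size 2.
{Ashton} is an SCC by itself.
{Fenn} is an SCC by itself.
{Norn} is an SCC by itself.
The largest has 6 vertices.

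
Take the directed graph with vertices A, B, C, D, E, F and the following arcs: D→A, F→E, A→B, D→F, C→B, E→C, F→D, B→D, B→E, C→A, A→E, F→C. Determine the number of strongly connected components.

1

{A, B, C, D, E, F} are all mutually reachable — one SCC of size 6.
That gives 1 strongly connected component.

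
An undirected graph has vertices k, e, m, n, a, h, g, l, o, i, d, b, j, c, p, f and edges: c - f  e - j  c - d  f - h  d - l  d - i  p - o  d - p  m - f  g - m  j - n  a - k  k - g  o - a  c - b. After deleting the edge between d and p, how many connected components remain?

2

d and p are still connected via d-c-f-m-g-k-a-o-p, so the component count stays at 2.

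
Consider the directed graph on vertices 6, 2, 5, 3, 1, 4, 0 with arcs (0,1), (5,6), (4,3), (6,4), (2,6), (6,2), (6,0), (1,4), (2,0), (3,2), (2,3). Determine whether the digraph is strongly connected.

No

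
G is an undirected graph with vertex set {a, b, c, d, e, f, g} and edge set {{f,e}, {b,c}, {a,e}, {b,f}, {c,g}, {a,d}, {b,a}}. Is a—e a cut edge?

No

After removing a—e, the path a-b-f-e still connects them, so the edge is not a bridge.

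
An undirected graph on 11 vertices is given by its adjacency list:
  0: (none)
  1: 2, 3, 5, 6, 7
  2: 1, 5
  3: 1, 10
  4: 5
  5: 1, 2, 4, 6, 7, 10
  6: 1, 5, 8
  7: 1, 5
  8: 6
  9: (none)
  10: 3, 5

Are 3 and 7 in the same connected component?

From 3 we can reach 1, 2, 3, 4, 5, 6, 7, 8, 10, which includes 7.

Yes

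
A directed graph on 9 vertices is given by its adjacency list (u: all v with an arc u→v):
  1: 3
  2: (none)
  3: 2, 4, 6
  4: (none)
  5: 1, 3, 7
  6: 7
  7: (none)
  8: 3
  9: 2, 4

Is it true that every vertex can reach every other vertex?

No

There is no directed path from 8 to 1, so the graph is not strongly connected.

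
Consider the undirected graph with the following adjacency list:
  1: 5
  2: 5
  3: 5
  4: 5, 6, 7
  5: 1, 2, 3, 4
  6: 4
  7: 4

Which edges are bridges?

removing 3-5 disconnects 3 from 5; removing 4-7 disconnects 4 from 7; removing 4-5 disconnects 4 from 5; removing 4-6 disconnects 4 from 6 — these are bridges.
In total 6 edges are bridges.

1-5, 2-5, 3-5, 4-5, 4-6, 4-7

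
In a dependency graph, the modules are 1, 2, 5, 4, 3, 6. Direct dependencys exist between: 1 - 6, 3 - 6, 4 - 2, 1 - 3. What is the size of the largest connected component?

5 is isolated — a component by itself.
Starting from 2 we can reach 2, 4. That is one component of size 2.
Starting from 1 we can reach 1, 3, 6. That is one component of size 3.
The largest has 3 vertices.

3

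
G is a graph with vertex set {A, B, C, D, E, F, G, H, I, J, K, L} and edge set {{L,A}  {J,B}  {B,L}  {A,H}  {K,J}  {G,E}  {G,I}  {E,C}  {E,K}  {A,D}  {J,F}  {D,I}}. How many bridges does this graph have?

The edges on the cycle G-E-K-J-B-L-A-D-I-G are not bridges since each lies on that cycle.
But removing H—A disconnects H from A; removing F—J disconnects F from J; removing E—C disconnects E from C — these are bridges.
That makes 3 bridges.

3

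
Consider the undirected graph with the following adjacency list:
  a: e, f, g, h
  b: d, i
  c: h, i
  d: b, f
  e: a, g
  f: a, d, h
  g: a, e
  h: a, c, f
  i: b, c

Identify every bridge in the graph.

The edges on the cycle a-e-g-a are not bridges since each lies on that cycle.
Every edge lies on some cycle, so there are no bridges.

none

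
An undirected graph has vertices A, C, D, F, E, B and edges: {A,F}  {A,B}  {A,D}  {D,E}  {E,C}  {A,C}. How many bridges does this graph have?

2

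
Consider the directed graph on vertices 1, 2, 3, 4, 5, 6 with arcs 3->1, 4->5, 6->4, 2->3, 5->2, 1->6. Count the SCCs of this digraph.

1

{1, 2, 3, 4, 5, 6} are all mutually reachable — one SCC of size 6.
That gives 1 strongly connected component.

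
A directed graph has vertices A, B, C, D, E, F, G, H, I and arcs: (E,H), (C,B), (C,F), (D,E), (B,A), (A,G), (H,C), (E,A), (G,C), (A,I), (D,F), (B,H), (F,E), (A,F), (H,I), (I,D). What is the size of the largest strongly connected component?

9

{A, B, C, D, E, F, G, H, I} are all mutually reachable — one SCC of size 9.
The largest has 9 vertices.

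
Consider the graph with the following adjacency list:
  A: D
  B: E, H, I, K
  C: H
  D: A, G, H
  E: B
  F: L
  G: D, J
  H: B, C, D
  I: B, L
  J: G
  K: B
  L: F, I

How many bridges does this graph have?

11

removing D-A disconnects D from A; removing H-C disconnects H from C; removing J-G disconnects J from G; removing L-F disconnects L from F — these are bridges.
In total 11 edges are bridges.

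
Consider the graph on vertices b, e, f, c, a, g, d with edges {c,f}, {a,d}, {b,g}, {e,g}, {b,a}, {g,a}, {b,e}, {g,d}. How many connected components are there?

2

Starting from c we can reach c, f. That is one component of size 2.
Starting from a we can reach a, b, d, e, g. That is one component of size 5.
Total: 2 components.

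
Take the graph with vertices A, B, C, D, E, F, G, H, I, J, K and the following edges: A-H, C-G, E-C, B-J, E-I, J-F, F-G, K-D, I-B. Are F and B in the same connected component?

Yes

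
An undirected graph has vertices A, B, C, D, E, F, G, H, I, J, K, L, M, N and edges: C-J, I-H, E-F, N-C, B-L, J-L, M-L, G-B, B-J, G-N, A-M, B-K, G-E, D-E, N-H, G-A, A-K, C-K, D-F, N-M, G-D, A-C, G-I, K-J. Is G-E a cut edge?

No

After removing G-E, the path G-D-E still connects them, so the edge is not a bridge.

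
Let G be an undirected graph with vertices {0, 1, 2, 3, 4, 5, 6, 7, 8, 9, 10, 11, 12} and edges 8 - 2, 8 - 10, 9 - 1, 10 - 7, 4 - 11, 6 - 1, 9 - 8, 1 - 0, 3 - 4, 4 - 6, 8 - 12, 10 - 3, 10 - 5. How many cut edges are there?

6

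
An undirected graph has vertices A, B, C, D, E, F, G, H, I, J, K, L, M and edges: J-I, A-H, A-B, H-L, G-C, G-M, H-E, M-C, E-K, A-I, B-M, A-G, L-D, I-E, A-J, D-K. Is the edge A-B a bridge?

After removing A-B, the path A-G-M-B still connects them, so the edge is not a bridge.

No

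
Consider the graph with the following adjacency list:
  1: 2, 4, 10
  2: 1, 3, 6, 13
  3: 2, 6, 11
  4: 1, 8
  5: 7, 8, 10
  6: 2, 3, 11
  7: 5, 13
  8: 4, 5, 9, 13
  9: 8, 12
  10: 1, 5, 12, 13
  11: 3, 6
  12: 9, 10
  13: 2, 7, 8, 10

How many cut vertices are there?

Removing 2 increases the component count from 1 to 2, so 2 is a cut vertex.
By contrast removing 6 leaves 1 component; it is not a cut vertex. No other vertex is a cut vertex either.

1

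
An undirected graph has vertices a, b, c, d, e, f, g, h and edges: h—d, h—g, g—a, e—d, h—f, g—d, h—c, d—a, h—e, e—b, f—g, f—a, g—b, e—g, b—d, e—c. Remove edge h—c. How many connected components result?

h and c are still connected via h-e-c, so the component count stays at 1.

1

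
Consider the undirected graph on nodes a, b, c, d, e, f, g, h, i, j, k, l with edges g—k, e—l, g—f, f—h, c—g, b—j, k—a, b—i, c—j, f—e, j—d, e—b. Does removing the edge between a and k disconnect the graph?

Yes

Removing a—k leaves no path between a and k: the component count goes from 1 to 2. So it is a bridge.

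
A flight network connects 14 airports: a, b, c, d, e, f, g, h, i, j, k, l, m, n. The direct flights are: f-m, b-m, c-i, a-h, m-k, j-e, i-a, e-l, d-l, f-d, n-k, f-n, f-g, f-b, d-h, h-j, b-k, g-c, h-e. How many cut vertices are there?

1

Removing f increases the component count from 1 to 2, so f is a cut vertex.
By contrast removing l leaves 1 component; it is not a cut vertex. No other vertex is a cut vertex either.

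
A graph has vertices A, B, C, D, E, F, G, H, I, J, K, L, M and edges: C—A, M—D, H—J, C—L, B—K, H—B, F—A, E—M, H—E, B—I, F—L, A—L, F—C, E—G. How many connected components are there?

Starting from A we can reach A, C, F, L. That is one component of size 4.
Starting from B we can reach B, D, E, G, H, I, J, K, M. That is one component of size 9.
Total: 2 components.

2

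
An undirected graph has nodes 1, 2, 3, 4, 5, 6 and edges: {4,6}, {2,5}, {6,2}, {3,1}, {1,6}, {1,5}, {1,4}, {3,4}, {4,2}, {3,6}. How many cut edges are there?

0

The edges on the cycle 3-1-4-3 are not bridges since each lies on that cycle.
Every edge lies on some cycle, so there are no bridges.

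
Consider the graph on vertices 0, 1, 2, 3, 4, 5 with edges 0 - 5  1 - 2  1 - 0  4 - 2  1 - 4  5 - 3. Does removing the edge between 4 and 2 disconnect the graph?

After removing 4 - 2, the path 4-1-2 still connects them, so the edge is not a bridge.

No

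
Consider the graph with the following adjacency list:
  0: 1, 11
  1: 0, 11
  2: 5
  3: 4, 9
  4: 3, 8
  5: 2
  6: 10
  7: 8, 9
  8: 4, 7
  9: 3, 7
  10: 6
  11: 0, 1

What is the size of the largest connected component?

5

Starting from 2 we can reach 2, 5. That is one component of size 2.
Starting from 6 we can reach 6, 10. That is one component of size 2.
Starting from 0 we can reach 0, 1, 11. That is one component of size 3.
Starting from 3 we can reach 3, 4, 7, 8, 9. That is one component of size 5.
The largest has 5 vertices.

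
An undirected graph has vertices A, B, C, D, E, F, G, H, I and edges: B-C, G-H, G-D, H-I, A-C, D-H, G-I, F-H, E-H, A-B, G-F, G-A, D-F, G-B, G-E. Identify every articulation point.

G

Removing G increases the component count from 1 to 2, so G is a cut vertex.
By contrast removing H leaves 1 component; it is not a cut vertex. No other vertex is a cut vertex either.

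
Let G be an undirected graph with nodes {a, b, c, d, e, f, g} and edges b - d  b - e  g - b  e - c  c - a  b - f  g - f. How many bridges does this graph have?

4

The edges on the cycle g-b-f-g are not bridges since each lies on that cycle.
But removing e - c disconnects e from c; removing b - d disconnects b from d; removing b - e disconnects b from e; removing c - a disconnects c from a — these are bridges.
That makes 4 bridges.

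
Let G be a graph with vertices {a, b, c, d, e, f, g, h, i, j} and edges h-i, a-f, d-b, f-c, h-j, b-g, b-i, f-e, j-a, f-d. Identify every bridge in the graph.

b-g, c-f, e-f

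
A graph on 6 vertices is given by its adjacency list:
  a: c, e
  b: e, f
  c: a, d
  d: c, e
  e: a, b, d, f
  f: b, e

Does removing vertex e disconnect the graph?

Yes

Deleting e raises the number of components from 1 to 2, so e is a cut vertex.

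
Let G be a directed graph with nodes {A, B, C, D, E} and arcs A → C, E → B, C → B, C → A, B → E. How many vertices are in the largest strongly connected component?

{B, E} are all mutually reachable — one SCC of size 2.
{A, C} are all mutually reachable — one SCC of size 2.
{D} is an SCC by itself.
The largest has 2 vertices.

2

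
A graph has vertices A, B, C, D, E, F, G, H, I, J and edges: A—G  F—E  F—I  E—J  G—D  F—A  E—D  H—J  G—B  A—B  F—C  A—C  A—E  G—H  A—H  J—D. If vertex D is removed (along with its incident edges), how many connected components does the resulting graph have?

With D gone, the remaining components are: {A, B, C, E, F, G, H, I, J}.
That is 1 component.

1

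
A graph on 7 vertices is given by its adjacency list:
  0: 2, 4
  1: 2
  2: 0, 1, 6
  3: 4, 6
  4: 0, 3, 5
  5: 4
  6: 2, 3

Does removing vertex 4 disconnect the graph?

Deleting 4 raises the number of components from 1 to 2, so 4 is a cut vertex.

Yes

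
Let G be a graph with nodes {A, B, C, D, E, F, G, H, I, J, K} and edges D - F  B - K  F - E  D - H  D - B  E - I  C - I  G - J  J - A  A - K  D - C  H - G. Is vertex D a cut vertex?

Yes

Deleting D raises the number of components from 1 to 2, so D is a cut vertex.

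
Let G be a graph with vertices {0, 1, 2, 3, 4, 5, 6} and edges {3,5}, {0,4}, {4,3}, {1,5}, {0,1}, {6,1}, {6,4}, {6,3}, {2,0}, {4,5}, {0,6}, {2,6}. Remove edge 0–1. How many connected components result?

1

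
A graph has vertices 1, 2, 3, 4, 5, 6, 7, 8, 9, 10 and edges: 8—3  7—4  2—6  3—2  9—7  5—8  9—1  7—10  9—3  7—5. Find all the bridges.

The edges on the cycle 9-7-5-8-3-9 are not bridges since each lies on that cycle.
But removing 7—10 disconnects 7 from 10; removing 3—2 disconnects 3 from 2; removing 7—4 disconnects 7 from 4; removing 9—1 disconnects 9 from 1 — these are bridges.
In total 5 edges are bridges.

1-9, 10-7, 2-3, 2-6, 4-7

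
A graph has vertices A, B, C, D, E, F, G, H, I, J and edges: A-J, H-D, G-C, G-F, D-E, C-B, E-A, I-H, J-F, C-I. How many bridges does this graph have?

The edges on the cycle G-C-I-H-D-E-A-J-F-G are not bridges since each lies on that cycle.
But removing C-B disconnects C from B — this is a bridge.

1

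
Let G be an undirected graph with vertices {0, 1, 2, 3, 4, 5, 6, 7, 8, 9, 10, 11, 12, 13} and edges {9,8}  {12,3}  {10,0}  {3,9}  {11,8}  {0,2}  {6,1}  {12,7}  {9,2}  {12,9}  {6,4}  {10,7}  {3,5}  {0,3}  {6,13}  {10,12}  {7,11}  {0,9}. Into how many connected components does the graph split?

2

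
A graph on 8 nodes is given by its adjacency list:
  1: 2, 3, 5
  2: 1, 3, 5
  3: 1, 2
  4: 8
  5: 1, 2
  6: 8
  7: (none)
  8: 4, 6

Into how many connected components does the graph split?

3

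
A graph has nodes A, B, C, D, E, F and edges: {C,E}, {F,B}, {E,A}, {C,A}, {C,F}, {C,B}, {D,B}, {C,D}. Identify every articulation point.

C

Removing C increases the component count from 1 to 2, so C is a cut vertex.
By contrast removing E leaves 1 component; it is not a cut vertex. No other vertex is a cut vertex either.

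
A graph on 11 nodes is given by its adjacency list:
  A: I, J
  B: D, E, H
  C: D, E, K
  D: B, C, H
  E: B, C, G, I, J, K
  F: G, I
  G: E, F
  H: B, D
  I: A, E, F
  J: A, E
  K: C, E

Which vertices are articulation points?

Removing E increases the component count from 1 to 2, so E is a cut vertex.
By contrast removing G leaves 1 component; it is not a cut vertex. No other vertex is a cut vertex either.

E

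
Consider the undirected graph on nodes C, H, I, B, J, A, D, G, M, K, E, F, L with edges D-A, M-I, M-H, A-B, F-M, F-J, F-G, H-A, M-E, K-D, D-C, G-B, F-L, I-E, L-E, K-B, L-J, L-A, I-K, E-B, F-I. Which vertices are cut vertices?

Removing D increases the component count from 1 to 2, so D is a cut vertex.
By contrast removing A leaves 1 component; it is not a cut vertex. No other vertex is a cut vertex either.

D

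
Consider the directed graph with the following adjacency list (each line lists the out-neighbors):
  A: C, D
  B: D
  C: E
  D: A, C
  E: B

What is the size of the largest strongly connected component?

5

{A, B, C, D, E} are all mutually reachable — one SCC of size 5.
The largest has 5 vertices.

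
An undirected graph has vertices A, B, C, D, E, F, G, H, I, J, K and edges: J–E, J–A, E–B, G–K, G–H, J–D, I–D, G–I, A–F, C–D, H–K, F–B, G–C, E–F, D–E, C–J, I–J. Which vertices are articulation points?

G

Removing G increases the component count from 1 to 2, so G is a cut vertex.
By contrast removing C leaves 1 component; it is not a cut vertex. No other vertex is a cut vertex either.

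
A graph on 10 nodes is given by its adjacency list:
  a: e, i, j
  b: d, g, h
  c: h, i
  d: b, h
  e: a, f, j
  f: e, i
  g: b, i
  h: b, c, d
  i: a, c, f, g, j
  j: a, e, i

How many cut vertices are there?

Removing i increases the component count from 1 to 2, so i is a cut vertex.
By contrast removing b leaves 1 component; it is not a cut vertex. No other vertex is a cut vertex either.

1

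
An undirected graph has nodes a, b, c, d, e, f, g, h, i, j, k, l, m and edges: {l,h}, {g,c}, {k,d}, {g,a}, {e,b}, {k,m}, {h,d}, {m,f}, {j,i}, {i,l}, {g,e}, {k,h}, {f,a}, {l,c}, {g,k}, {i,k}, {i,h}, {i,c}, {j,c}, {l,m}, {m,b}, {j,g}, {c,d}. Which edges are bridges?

The edges on the cycle j-g-e-b-m-l-i-j are not bridges since each lies on that cycle.
Every edge lies on some cycle, so there are no bridges.

none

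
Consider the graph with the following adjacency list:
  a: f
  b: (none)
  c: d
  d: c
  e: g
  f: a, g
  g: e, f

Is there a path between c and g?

No

The component containing c is {c, d}, and g is not in it.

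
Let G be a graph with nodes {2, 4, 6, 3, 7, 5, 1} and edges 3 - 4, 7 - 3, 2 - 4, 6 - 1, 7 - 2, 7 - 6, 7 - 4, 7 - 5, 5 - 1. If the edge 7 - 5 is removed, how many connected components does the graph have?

1

7 and 5 are still connected via 7-6-1-5, so the component count stays at 1.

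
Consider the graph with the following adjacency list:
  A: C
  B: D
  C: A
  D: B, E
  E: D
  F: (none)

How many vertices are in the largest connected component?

F is isolated — a component by itself.
Starting from A we can reach A, C. That is one component of size 2.
Starting from B we can reach B, D, E. That is one component of size 3.
The largest has 3 vertices.

3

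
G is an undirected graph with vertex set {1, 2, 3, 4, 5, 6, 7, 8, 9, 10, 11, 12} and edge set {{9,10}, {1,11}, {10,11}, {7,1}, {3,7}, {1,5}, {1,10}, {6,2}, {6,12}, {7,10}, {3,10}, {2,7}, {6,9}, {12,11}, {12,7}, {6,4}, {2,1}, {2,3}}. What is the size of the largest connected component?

11

8 is isolated — a component by itself.
Starting from 1 we can reach 1, 2, 3, 4, 5, 6, 7, 9, 10, 11, 12. That is one component of size 11.
The largest has 11 vertices.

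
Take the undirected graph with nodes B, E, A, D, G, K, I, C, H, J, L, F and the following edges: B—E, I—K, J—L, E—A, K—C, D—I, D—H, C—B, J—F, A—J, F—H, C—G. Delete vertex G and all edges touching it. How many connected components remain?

1

With G gone, the remaining components are: {A, B, C, D, E, F, H, I, J, K, L}.
That is 1 component.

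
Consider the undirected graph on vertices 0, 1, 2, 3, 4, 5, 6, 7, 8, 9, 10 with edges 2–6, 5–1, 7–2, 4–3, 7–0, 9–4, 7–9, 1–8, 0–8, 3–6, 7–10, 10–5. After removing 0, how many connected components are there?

1

With 0 gone, the remaining components are: {1, 2, 3, 4, 5, 6, 7, 8, 9, 10}.
That is 1 component.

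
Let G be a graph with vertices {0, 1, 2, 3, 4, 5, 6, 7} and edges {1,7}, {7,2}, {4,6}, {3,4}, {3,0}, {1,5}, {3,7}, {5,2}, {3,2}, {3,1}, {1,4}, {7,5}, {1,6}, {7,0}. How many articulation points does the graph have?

0

Removing 0, for instance, still leaves 1 component. No single vertex removal increases the component count — the graph has no articulation points.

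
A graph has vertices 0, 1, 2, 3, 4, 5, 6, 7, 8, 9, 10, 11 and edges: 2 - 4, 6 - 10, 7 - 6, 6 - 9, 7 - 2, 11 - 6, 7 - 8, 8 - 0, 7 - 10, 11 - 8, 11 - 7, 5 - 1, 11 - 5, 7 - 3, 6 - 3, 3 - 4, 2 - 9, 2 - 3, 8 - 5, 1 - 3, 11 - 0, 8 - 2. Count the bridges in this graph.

0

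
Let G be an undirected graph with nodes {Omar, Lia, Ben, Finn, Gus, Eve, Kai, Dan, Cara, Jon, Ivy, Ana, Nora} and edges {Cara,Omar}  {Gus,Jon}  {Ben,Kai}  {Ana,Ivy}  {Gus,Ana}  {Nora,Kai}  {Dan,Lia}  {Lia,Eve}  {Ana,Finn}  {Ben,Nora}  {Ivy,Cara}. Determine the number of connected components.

Starting from Ben we can reach Ben, Kai, Nora. That is one component of size 3.
Starting from Dan we can reach Dan, Eve, Lia. That is one component of size 3.
Starting from Ana we can reach Ana, Gus, Ivy, Jon, Cara, Finn, Omar. That is one component of size 7.
Total: 3 components.

3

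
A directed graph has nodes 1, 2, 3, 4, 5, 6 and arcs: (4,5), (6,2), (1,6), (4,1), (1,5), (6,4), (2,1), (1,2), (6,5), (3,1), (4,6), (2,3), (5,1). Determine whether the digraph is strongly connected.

Yes

From 1 we can reach every vertex (1, 2, 3, 4, 5, 6), and every vertex can reach 1 (1, 2, 3, 4, 5, 6). So the whole graph is one strongly connected component.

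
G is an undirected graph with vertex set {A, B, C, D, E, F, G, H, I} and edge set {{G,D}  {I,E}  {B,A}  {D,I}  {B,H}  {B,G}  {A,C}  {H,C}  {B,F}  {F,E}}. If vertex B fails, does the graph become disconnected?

Yes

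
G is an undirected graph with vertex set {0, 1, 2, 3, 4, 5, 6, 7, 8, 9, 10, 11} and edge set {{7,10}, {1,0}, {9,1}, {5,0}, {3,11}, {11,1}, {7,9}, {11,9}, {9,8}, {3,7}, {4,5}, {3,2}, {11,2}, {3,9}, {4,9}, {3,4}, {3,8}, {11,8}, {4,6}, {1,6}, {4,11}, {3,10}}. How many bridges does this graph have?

0

The edges on the cycle 4-11-1-9-4 are not bridges since each lies on that cycle.
Every edge lies on some cycle, so there are no bridges.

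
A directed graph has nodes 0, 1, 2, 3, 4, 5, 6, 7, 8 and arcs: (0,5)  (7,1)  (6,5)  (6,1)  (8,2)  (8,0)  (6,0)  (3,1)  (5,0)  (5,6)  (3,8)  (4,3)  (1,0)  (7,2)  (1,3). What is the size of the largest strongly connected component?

{0, 1, 3, 5, 6, 8} are all mutually reachable — one SCC of size 6.
{4} is an SCC by itself.
{7} is an SCC by itself.
{2} is an SCC by itself.
The largest has 6 vertices.

6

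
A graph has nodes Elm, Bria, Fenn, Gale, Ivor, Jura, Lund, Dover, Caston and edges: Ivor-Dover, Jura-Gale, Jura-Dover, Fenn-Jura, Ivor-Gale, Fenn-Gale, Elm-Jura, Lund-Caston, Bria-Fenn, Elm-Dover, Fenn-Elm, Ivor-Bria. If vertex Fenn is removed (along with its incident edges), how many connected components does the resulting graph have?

2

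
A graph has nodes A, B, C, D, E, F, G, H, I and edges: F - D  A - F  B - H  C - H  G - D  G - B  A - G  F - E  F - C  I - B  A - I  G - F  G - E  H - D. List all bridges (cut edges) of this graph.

The edges on the cycle G-F-C-H-B-G are not bridges since each lies on that cycle.
Every edge lies on some cycle, so there are no bridges.

none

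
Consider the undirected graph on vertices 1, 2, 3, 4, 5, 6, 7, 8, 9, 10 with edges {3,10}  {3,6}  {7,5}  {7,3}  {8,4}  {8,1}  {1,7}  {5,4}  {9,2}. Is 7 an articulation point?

Deleting 7 raises the number of components from 2 to 3, so 7 is a cut vertex.

Yes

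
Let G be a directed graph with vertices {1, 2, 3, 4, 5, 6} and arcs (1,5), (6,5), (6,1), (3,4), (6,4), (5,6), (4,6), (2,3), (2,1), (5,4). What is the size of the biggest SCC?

4

{1, 4, 5, 6} are all mutually reachable — one SCC of size 4.
{2} is an SCC by itself.
{3} is an SCC by itself.
The largest has 4 vertices.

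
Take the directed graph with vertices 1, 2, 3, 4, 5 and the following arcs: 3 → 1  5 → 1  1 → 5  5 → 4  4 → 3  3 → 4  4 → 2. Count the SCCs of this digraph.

2

{1, 3, 4, 5} are all mutually reachable — one SCC of size 4.
{2} is an SCC by itself.
That gives 2 strongly connected components.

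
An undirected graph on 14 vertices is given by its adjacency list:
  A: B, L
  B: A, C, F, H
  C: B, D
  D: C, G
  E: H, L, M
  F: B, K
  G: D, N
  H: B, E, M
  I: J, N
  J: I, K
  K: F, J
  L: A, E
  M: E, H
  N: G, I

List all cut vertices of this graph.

B

Removing B increases the component count from 1 to 2, so B is a cut vertex.
By contrast removing A leaves 1 component; it is not a cut vertex. No other vertex is a cut vertex either.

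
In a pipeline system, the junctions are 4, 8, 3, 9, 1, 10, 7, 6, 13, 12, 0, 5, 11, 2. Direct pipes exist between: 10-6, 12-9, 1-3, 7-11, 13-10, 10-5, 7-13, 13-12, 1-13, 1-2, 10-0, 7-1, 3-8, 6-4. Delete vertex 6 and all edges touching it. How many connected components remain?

With 6 gone, the remaining components are: {4}; {0, 1, 2, 3, 5, 7, 8, 9, 10, 11, 12, 13}.
That is 2 components.

2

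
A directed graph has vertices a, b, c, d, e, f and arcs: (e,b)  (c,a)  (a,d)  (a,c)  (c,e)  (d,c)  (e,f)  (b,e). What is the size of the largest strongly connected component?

{a, c, d} are all mutually reachable — one SCC of size 3.
{b, e} are all mutually reachable — one SCC of size 2.
{f} is an SCC by itself.
The largest has 3 vertices.

3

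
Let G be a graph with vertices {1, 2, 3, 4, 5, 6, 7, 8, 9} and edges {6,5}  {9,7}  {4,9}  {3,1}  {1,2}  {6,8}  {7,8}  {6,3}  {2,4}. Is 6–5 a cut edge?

Removing 6–5 leaves no path between 6 and 5: the component count goes from 1 to 2. So it is a bridge.

Yes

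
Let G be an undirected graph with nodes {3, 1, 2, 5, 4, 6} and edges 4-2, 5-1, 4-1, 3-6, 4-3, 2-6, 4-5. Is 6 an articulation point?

Deleting 6 leaves 1 component (was 1) (its neighbors 2, 3 remain connected to each other), so 6 is not a cut vertex.

No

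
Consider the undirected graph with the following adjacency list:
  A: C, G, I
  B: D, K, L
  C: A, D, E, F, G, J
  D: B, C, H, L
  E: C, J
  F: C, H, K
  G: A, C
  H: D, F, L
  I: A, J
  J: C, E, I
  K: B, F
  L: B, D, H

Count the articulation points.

Removing C increases the component count from 1 to 2, so C is a cut vertex.
By contrast removing L leaves 1 component; it is not a cut vertex. No other vertex is a cut vertex either.

1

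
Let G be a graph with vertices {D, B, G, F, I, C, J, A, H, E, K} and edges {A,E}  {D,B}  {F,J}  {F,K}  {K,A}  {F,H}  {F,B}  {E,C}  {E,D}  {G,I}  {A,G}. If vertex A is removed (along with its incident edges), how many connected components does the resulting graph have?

With A gone, the remaining components are: {G, I}; {B, C, D, E, F, H, J, K}.
That is 2 components.

2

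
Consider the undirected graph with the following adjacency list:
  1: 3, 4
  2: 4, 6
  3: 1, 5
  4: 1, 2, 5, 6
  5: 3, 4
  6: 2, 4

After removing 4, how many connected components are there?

2

With 4 gone, the remaining components are: {2, 6}; {1, 3, 5}.
That is 2 components.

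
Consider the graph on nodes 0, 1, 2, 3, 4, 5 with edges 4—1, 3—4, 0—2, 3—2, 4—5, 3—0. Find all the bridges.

The edges on the cycle 3-0-2-3 are not bridges since each lies on that cycle.
But removing 4—5 disconnects 4 from 5; removing 4—1 disconnects 4 from 1; removing 3—4 disconnects 3 from 4 — these are bridges.

1-4, 3-4, 4-5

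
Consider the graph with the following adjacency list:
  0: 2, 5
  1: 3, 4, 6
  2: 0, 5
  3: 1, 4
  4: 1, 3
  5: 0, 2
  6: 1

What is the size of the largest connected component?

Starting from 0 we can reach 0, 2, 5. That is one component of size 3.
Starting from 1 we can reach 1, 3, 4, 6. That is one component of size 4.
The largest has 4 vertices.

4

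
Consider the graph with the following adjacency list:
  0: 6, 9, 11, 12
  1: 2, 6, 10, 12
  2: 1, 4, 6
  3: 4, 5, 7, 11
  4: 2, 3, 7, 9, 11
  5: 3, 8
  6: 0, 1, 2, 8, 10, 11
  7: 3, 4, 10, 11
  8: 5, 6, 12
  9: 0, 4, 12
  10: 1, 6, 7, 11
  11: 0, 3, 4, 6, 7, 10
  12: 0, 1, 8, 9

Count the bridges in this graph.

The edges on the cycle 4-3-7-4 are not bridges since each lies on that cycle.
Every edge lies on some cycle, so there are no bridges.

0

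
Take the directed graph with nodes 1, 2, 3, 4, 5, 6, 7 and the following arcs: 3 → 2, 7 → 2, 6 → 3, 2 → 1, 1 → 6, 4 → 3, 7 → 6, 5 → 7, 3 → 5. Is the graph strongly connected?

No

There is no directed path from 7 to 4, so the graph is not strongly connected.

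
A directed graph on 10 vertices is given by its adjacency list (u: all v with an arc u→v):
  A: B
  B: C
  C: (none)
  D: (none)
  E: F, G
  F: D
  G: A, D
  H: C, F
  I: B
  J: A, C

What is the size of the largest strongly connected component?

1

{D} is an SCC by itself.
{J} is an SCC by itself.
{I} is an SCC by itself.
{E} is an SCC by itself.
{G} is an SCC by itself.
(and 5 more singleton SCCs)
The largest has 1 vertex.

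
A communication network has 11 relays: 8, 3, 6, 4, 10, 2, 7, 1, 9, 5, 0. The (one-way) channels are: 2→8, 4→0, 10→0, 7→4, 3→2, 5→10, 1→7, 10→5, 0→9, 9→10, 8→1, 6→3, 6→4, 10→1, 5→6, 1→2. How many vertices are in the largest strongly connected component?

{0, 1, 2, 3, 4, 5, 6, 7, 8, 9, 10} are all mutually reachable — one SCC of size 11.
The largest has 11 vertices.

11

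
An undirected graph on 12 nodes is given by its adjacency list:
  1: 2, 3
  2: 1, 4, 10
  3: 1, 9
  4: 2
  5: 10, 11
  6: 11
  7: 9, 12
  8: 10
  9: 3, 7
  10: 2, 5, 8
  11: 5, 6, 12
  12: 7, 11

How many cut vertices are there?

3

Removing 2 increases the component count from 1 to 2, so 2 is a cut vertex.
Removing 10 increases the component count from 1 to 2, so 10 is a cut vertex.
Removing 11 increases the component count from 1 to 2, so 11 is a cut vertex.
By contrast removing 12 leaves 1 component; it is not a cut vertex. No other vertex is a cut vertex either.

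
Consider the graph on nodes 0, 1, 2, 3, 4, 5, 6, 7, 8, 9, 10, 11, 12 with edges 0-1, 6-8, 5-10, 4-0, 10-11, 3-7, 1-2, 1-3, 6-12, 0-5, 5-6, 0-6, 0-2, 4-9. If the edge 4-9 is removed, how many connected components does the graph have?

2

Before removal there is 1 component.
4-9 is a bridge — removing it separates 4's side from 9's side.
After removal: 2 components.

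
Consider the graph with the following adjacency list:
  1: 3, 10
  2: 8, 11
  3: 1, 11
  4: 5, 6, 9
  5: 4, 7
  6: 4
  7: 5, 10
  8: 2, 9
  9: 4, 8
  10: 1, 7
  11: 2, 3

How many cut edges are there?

The edges on the cycle 11-3-1-10-7-5-4-9-8-2-11 are not bridges since each lies on that cycle.
But removing 6-4 disconnects 6 from 4 — this is a bridge.

1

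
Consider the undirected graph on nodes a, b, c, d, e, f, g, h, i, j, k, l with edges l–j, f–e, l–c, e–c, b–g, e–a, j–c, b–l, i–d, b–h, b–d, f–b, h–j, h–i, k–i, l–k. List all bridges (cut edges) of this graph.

a-e, b-g

The edges on the cycle b-h-j-l-b are not bridges since each lies on that cycle.
But removing a–e disconnects a from e; removing g–b disconnects g from b — these are bridges.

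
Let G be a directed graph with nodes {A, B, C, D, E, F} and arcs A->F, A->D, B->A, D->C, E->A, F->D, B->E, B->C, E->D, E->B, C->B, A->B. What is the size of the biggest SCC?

{A, B, C, D, E, F} are all mutually reachable — one SCC of size 6.
The largest has 6 vertices.

6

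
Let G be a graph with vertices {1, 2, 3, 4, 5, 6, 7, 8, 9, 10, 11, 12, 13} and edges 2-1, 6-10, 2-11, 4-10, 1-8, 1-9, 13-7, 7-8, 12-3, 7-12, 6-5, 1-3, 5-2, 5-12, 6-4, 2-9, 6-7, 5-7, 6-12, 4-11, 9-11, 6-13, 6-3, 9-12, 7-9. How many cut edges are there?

0

The edges on the cycle 6-13-7-6 are not bridges since each lies on that cycle.
Every edge lies on some cycle, so there are no bridges.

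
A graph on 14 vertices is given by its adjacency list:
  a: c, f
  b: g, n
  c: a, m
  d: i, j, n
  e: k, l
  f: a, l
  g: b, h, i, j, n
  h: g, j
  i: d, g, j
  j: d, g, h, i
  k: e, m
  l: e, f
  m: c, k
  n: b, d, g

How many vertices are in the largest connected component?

Starting from a we can reach a, c, e, f, k, l, m. That is one component of size 7.
Starting from b we can reach b, d, g, h, i, j, n. That is one component of size 7.
The largest has 7 vertices.

7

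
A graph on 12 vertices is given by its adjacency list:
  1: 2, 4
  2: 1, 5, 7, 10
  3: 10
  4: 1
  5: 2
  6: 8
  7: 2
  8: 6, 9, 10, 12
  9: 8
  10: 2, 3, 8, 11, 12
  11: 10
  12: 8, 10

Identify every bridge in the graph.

The edges on the cycle 8-10-12-8 are not bridges since each lies on that cycle.
But removing 2-1 disconnects 2 from 1; removing 10-11 disconnects 10 from 11; removing 8-9 disconnects 8 from 9; removing 5-2 disconnects 5 from 2 — these are bridges.
In total 9 edges are bridges.

1-2, 1-4, 10-11, 10-2, 10-3, 2-5, 2-7, 6-8, 8-9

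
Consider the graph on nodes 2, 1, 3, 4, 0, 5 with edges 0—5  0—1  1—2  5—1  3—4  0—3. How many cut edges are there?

3

The edges on the cycle 0-5-1-0 are not bridges since each lies on that cycle.
But removing 0—3 disconnects 0 from 3; removing 1—2 disconnects 1 from 2; removing 4—3 disconnects 4 from 3 — these are bridges.
That makes 3 bridges.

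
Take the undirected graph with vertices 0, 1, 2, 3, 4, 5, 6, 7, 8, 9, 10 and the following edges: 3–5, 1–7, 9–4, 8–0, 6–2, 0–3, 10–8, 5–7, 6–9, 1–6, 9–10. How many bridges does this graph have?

2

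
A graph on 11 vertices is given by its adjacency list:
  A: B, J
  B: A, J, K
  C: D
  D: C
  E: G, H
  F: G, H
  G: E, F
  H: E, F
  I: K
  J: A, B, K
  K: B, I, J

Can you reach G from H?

From H we can reach E, F, G, H, which includes G.

Yes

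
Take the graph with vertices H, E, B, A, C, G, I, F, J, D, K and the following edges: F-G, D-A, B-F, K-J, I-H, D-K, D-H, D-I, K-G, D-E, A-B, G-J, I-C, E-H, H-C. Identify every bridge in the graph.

none

The edges on the cycle D-I-C-H-D are not bridges since each lies on that cycle.
Every edge lies on some cycle, so there are no bridges.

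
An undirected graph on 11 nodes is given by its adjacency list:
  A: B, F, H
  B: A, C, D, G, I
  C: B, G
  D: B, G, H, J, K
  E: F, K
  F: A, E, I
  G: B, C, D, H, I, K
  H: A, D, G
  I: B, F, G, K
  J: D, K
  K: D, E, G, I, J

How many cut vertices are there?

0

Removing J, for instance, still leaves 1 component. No single vertex removal increases the component count — the graph has no articulation points.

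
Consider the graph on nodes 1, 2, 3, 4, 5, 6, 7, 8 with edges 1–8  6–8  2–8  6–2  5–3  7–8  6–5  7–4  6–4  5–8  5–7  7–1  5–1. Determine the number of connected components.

Starting from 1 we can reach 1, 2, 3, 4, 5, 6, 7, 8. That is one component of size 8.
Total: 1 component.

1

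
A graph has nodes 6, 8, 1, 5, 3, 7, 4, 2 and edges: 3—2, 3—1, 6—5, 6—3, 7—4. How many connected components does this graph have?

8 is isolated — a component by itself.
Starting from 4 we can reach 4, 7. That is one component of size 2.
Starting from 1 we can reach 1, 2, 3, 5, 6. That is one component of size 5.
Total: 3 components.

3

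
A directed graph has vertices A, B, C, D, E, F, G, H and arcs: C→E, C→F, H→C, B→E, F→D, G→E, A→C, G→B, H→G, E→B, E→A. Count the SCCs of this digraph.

{A, B, C, E} are all mutually reachable — one SCC of size 4.
{D} is an SCC by itself.
{G} is an SCC by itself.
{H} is an SCC by itself.
{F} is an SCC by itself.
That gives 5 strongly connected components.

5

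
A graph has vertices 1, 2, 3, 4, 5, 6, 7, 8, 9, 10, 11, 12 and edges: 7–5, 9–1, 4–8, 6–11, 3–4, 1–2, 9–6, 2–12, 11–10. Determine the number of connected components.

Starting from 5 we can reach 5, 7. That is one component of size 2.
Starting from 3 we can reach 3, 4, 8. That is one component of size 3.
Starting from 1 we can reach 1, 2, 6, 9, 10, 11, 12. That is one component of size 7.
Total: 3 components.

3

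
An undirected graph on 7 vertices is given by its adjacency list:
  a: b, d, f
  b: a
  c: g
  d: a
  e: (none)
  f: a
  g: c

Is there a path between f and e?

The component containing f is {a, b, d, f}, and e is not in it.

No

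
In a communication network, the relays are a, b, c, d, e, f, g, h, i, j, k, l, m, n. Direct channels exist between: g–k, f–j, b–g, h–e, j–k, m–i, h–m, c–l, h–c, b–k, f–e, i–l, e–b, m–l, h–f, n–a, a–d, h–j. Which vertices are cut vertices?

Removing a increases the component count from 2 to 3, so a is a cut vertex.
Removing h increases the component count from 2 to 3, so h is a cut vertex.
By contrast removing j leaves 2 components; it is not a cut vertex. No other vertex is a cut vertex either.

a, h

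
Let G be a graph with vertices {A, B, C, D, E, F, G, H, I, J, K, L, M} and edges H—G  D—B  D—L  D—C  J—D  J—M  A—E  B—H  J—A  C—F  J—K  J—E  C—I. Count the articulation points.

5

Removing B increases the component count from 1 to 2, so B is a cut vertex.
Removing C increases the component count from 1 to 3, so C is a cut vertex.
Removing D increases the component count from 1 to 4, so D is a cut vertex.
Likewise H, J are cut vertices.
By contrast removing K leaves 1 component; it is not a cut vertex. No other vertex is a cut vertex either.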